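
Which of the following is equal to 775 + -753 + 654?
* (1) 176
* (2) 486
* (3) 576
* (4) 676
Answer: 4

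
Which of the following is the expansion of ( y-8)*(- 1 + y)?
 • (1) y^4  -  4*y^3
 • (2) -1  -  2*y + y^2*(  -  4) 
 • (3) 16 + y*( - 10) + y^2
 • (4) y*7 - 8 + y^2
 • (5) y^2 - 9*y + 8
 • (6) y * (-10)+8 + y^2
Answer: 5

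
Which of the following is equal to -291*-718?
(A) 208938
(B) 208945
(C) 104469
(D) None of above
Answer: A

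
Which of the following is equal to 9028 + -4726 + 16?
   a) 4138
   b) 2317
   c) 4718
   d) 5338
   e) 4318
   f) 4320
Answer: e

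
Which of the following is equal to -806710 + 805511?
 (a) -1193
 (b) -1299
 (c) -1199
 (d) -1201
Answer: c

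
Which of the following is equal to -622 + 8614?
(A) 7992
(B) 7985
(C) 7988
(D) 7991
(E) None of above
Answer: A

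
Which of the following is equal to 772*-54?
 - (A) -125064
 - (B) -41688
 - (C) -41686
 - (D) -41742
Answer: B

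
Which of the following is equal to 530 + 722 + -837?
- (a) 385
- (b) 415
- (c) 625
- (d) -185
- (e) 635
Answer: b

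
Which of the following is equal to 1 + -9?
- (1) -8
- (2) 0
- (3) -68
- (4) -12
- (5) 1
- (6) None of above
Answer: 1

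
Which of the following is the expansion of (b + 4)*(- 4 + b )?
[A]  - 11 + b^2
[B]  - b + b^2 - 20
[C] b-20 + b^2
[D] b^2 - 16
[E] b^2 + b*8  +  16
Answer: D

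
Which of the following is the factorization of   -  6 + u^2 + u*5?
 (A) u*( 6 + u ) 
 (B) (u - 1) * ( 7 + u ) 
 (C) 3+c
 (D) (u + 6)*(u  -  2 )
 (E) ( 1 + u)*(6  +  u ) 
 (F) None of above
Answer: F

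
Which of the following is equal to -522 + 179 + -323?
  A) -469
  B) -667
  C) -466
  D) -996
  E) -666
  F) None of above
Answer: E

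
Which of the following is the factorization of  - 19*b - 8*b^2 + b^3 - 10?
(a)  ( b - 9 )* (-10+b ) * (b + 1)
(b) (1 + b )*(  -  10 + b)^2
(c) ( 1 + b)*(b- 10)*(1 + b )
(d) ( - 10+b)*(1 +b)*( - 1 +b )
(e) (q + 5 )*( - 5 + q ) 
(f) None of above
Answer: c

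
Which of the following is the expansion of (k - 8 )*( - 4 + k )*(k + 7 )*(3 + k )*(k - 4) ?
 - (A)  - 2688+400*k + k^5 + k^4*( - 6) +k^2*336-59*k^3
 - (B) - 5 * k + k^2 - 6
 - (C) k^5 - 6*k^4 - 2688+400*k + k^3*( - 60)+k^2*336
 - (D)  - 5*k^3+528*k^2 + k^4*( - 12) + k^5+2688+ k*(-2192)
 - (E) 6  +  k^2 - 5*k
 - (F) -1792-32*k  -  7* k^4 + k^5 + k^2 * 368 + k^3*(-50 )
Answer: A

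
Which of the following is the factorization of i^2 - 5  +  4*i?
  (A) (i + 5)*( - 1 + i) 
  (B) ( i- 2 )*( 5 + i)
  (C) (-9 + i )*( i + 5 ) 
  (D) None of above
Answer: A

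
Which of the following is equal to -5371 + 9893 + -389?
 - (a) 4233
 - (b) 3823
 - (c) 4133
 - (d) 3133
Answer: c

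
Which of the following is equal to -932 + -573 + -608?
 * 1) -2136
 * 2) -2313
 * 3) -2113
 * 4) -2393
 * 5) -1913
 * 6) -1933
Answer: 3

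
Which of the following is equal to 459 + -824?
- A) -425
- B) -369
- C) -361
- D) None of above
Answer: D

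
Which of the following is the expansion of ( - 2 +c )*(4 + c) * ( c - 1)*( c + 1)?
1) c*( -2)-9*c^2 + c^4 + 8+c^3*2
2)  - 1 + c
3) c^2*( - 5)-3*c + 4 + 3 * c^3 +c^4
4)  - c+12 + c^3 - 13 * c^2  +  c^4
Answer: 1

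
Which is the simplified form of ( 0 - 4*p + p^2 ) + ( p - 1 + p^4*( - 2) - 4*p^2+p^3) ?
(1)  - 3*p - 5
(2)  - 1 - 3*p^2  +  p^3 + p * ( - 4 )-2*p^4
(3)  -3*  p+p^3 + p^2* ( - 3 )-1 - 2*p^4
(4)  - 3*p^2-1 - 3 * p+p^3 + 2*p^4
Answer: 3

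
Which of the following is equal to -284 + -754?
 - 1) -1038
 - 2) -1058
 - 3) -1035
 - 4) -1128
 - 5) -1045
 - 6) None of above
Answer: 1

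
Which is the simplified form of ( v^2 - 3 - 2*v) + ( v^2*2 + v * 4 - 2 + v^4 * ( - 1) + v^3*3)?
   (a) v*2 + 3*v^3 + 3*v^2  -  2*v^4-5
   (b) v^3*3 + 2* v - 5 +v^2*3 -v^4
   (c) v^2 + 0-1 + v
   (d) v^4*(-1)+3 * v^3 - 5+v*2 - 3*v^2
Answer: b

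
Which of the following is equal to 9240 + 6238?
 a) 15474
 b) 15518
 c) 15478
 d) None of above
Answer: c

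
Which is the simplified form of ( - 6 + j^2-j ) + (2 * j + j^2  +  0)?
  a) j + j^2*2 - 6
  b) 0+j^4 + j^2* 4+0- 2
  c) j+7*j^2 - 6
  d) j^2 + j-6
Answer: a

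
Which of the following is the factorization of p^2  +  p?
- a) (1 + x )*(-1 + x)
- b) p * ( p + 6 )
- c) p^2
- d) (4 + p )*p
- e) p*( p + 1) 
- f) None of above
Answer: e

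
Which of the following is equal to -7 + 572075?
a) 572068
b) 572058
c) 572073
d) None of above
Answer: a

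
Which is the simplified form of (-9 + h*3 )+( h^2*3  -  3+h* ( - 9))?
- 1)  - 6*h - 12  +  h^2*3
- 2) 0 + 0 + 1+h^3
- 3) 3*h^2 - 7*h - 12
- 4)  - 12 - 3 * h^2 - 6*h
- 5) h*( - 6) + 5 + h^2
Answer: 1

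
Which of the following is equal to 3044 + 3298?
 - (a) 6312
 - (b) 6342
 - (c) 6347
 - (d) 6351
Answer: b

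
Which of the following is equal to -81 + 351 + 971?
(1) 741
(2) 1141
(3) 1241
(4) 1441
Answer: 3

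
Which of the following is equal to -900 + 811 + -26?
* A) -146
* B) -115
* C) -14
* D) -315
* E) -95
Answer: B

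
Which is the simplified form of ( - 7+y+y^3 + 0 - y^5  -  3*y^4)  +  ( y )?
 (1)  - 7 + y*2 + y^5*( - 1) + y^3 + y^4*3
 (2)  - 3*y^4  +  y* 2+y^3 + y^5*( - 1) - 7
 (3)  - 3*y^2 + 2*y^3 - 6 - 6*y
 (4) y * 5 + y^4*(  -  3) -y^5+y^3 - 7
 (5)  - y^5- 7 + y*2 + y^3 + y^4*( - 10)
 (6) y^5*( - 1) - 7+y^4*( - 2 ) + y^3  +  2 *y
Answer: 2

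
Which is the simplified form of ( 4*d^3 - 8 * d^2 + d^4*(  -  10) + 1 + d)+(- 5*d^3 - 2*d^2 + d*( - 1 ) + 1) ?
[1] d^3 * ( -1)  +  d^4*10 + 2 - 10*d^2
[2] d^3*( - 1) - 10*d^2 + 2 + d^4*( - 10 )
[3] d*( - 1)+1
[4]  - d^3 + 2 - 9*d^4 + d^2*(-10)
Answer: 2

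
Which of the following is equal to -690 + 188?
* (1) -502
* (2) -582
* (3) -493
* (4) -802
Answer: 1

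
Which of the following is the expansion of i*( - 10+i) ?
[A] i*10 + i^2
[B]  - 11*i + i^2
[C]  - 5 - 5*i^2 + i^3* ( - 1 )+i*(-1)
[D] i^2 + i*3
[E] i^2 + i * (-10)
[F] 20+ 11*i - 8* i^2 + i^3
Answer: E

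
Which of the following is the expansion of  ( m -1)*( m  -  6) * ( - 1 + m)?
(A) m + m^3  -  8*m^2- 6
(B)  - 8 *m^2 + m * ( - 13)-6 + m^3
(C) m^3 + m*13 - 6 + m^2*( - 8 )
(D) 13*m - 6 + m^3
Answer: C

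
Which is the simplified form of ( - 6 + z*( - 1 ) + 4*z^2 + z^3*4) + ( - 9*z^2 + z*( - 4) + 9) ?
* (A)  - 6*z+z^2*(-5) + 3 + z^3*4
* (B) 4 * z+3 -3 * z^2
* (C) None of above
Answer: C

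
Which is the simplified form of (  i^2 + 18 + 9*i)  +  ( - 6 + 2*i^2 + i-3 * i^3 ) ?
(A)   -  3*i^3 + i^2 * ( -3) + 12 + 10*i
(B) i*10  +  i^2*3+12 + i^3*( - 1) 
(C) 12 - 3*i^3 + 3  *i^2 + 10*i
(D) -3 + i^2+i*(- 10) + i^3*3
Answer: C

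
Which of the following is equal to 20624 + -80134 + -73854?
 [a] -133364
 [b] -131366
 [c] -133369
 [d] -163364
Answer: a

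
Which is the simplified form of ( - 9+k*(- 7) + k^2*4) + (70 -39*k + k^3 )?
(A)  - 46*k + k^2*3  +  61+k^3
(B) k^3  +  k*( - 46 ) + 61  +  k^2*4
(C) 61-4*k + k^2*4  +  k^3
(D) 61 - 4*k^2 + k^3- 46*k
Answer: B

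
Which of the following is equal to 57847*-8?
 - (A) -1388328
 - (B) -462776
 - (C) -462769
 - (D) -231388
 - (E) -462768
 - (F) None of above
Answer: B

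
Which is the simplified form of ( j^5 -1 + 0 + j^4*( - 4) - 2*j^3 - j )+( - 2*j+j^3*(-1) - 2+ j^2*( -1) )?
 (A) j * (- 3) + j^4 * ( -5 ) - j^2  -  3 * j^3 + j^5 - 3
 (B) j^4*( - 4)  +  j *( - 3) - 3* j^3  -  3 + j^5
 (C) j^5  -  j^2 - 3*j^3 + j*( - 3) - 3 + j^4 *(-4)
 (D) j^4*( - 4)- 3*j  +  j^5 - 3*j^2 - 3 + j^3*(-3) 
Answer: C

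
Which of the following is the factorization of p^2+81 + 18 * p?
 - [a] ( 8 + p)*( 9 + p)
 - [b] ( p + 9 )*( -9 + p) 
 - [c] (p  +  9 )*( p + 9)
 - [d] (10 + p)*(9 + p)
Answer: c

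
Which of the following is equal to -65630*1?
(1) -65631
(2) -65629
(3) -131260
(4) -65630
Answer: 4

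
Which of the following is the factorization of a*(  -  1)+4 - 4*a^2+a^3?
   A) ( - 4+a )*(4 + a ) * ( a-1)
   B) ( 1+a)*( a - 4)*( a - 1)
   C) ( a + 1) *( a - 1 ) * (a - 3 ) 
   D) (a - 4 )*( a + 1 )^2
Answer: B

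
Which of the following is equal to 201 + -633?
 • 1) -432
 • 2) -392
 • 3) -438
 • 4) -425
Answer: 1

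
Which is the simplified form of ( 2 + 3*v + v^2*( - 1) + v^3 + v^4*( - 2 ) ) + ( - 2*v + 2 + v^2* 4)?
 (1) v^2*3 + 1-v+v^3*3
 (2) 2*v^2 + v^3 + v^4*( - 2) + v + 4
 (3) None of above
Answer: 3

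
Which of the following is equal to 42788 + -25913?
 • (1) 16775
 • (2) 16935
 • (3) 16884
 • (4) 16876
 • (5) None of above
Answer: 5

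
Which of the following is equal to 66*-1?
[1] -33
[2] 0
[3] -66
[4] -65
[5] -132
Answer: 3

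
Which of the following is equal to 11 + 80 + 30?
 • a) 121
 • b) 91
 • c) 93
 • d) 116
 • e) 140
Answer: a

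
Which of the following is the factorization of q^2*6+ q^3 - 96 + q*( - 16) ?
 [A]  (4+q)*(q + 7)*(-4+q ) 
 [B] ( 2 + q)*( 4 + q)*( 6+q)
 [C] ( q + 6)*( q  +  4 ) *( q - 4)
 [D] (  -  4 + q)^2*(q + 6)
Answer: C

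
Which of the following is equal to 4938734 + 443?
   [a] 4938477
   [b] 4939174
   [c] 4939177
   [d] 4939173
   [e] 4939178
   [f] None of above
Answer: c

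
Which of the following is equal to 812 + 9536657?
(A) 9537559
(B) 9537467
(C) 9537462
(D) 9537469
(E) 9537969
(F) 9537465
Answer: D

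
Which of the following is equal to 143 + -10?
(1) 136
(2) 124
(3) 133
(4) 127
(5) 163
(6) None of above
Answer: 3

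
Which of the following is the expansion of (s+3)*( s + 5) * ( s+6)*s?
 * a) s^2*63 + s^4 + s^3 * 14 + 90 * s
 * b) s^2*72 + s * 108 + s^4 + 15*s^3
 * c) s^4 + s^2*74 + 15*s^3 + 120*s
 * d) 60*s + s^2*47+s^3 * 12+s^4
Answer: a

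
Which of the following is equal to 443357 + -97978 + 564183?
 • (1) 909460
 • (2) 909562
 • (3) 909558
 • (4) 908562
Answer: 2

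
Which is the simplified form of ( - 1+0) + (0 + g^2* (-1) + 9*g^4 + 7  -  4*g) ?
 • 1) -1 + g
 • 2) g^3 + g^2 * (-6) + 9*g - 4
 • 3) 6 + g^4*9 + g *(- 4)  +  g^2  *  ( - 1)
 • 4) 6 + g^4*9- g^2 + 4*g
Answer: 3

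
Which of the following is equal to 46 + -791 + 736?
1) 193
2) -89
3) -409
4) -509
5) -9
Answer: 5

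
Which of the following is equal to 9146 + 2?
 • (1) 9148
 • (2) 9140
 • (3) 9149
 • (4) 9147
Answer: 1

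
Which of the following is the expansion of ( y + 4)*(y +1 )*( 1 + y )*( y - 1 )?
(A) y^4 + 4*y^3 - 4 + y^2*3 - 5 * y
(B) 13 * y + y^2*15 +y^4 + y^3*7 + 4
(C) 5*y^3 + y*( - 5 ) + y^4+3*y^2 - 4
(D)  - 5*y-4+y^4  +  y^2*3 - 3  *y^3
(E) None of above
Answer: C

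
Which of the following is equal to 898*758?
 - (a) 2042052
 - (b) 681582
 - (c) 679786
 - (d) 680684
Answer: d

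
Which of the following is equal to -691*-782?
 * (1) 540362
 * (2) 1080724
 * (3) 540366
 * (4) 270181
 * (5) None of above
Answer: 1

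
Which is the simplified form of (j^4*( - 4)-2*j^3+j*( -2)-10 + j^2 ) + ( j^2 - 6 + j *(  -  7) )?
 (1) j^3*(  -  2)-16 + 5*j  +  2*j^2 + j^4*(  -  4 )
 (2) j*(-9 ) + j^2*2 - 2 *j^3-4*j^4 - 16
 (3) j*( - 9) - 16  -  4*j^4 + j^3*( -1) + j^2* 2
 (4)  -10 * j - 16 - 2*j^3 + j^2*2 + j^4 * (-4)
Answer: 2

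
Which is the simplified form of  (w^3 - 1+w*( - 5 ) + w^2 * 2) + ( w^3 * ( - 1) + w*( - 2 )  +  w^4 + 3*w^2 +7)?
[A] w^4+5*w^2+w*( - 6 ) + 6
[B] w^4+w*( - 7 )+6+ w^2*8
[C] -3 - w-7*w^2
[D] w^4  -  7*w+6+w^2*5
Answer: D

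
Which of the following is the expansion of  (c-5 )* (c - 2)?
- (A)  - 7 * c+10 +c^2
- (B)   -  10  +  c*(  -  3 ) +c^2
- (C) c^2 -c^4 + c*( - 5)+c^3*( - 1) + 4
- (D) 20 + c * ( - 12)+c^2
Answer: A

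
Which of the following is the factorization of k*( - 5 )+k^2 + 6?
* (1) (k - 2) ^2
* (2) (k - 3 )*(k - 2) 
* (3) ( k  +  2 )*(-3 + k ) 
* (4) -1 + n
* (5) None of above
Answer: 2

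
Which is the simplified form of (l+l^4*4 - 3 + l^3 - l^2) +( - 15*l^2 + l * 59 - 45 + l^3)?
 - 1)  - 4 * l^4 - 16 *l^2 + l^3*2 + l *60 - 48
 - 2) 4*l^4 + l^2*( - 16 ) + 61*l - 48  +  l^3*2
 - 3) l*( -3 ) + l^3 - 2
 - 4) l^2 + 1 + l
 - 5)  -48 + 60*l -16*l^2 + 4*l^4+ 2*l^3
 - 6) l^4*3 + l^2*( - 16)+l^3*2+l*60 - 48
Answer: 5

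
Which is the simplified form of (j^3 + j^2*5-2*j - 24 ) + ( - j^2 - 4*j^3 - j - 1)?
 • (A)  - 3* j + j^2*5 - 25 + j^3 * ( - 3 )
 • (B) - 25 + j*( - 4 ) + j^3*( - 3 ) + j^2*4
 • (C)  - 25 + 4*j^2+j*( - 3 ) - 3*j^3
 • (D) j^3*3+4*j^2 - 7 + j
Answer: C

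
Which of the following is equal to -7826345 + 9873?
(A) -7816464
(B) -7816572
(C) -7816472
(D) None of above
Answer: C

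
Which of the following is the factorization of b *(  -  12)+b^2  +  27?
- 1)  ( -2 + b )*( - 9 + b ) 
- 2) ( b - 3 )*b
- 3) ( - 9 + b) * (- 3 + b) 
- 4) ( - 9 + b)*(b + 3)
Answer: 3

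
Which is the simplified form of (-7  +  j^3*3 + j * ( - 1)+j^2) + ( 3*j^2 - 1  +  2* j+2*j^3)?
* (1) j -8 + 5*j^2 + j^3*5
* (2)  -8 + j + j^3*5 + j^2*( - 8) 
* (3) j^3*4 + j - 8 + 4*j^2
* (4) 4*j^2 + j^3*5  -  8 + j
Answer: 4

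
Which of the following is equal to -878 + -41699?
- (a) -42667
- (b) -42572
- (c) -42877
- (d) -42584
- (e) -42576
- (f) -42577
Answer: f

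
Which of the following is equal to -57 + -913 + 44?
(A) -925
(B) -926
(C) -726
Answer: B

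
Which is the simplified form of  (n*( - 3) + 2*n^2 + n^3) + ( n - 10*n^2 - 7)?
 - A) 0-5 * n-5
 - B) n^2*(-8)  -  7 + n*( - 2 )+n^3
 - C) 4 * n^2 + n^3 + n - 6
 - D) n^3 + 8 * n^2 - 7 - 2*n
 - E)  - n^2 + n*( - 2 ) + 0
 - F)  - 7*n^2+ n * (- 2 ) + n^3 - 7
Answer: B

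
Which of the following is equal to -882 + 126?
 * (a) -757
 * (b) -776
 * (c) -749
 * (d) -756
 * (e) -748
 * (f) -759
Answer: d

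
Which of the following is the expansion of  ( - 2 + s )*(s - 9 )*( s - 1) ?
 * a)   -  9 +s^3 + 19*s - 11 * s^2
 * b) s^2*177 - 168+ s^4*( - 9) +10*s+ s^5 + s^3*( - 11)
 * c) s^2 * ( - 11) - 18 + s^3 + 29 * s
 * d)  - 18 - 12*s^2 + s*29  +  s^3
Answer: d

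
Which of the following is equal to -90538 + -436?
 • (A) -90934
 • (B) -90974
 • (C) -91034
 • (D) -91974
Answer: B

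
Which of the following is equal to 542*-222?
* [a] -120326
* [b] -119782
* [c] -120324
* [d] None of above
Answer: c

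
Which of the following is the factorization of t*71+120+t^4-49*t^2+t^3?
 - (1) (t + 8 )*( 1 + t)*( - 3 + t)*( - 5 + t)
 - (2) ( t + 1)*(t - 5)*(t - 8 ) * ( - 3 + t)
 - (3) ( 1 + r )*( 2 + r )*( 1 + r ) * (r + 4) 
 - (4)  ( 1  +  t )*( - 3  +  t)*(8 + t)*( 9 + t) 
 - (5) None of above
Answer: 1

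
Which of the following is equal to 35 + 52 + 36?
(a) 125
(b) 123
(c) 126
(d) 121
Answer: b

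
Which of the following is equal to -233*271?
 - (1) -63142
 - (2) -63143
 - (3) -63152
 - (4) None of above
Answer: 2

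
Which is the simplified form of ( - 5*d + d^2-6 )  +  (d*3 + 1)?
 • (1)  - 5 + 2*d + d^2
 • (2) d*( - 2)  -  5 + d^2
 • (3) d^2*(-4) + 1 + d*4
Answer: 2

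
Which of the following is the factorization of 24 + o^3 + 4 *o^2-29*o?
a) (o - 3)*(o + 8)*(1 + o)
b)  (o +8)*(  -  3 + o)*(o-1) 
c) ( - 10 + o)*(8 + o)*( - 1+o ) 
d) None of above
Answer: b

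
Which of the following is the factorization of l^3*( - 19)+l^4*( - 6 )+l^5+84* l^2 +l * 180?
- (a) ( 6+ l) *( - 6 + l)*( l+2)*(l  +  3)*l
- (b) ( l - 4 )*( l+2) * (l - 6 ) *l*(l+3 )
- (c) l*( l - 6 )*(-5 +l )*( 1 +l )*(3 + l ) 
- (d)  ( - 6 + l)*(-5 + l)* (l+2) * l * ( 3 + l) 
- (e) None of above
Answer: d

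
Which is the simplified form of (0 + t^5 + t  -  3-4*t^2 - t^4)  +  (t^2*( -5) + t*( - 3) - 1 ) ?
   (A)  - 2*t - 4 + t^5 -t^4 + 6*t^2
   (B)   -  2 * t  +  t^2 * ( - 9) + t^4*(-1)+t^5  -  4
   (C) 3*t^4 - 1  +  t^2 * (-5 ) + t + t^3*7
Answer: B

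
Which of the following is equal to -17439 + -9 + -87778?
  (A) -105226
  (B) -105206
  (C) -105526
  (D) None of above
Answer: A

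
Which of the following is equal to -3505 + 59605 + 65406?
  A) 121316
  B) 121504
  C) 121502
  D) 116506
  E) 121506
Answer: E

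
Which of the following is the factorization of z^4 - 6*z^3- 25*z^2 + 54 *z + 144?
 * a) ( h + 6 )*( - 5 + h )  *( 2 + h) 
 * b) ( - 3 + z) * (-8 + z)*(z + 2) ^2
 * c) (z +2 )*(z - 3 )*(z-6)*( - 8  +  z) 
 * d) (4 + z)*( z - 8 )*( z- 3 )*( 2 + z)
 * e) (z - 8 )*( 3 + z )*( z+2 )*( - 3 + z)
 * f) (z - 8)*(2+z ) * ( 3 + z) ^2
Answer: e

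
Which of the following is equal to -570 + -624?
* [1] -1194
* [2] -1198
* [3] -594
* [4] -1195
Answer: 1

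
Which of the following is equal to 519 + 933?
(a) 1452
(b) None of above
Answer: a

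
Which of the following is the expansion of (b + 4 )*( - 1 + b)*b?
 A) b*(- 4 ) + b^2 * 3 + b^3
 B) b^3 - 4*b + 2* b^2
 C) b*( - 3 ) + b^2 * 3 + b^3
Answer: A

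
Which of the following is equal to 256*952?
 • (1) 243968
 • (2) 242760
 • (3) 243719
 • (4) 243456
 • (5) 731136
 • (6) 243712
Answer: 6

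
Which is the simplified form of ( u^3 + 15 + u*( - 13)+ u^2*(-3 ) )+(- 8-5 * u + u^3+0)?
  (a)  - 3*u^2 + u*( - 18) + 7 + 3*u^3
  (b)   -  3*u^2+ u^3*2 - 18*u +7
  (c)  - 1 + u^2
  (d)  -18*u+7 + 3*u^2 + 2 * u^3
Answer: b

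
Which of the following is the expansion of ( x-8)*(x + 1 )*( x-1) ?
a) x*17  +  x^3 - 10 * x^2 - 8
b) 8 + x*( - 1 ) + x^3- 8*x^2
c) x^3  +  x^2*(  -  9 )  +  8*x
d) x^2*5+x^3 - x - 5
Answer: b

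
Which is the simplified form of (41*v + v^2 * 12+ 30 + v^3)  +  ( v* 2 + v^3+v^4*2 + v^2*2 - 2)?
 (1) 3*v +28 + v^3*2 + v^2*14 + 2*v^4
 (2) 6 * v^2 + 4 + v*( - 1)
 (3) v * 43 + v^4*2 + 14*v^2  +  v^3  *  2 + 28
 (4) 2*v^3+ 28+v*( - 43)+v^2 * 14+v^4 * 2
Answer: 3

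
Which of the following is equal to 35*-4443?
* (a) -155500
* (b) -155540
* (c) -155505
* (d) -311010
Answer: c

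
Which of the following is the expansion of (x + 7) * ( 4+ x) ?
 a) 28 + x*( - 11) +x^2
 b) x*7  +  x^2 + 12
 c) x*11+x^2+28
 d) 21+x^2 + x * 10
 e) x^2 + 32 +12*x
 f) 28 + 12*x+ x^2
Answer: c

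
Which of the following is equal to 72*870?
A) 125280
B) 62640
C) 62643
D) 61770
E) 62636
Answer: B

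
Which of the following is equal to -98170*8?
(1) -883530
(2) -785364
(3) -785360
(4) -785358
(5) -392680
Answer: 3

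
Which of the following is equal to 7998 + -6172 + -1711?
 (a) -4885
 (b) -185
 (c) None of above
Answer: c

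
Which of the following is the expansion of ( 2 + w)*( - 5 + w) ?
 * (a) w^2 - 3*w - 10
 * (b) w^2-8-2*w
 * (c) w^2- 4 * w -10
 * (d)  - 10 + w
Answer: a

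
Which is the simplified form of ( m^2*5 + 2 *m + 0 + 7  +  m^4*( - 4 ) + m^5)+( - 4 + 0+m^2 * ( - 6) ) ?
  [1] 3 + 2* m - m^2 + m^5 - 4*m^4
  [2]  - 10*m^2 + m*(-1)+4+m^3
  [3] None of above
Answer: 1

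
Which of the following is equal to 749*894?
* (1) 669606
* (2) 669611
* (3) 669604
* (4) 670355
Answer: 1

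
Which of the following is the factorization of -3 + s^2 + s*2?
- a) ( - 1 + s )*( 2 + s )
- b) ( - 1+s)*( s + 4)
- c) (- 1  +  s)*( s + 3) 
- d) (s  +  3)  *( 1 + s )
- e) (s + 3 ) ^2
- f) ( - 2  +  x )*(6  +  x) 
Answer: c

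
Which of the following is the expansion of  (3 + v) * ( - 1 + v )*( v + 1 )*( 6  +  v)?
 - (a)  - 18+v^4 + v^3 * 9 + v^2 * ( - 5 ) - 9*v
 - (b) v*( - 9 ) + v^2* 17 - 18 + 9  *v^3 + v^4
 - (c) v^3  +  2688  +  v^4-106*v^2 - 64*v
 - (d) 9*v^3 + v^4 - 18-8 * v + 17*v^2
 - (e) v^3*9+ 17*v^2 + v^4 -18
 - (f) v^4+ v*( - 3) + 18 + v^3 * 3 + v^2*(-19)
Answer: b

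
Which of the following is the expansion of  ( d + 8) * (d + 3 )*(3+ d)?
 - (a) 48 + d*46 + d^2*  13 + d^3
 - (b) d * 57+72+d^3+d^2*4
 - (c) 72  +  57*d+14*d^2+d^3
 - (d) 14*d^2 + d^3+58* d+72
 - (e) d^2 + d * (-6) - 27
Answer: c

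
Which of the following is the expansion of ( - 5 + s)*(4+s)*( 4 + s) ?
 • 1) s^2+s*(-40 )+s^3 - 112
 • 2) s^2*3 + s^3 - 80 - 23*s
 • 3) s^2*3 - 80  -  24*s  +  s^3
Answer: 3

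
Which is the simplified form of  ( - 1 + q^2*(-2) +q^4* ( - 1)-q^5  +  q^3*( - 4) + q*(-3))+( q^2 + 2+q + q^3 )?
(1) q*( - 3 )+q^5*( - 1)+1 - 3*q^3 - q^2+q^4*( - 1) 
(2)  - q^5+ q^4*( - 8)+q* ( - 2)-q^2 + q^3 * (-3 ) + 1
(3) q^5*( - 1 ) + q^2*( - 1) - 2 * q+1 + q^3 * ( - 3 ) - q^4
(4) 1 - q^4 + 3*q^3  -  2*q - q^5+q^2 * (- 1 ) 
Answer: 3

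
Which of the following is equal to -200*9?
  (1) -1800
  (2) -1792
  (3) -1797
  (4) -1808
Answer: 1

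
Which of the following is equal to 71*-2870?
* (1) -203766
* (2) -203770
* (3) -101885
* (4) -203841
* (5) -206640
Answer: 2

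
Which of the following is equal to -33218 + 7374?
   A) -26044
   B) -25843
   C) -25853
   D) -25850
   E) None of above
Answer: E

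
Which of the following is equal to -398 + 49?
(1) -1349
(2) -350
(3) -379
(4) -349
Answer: 4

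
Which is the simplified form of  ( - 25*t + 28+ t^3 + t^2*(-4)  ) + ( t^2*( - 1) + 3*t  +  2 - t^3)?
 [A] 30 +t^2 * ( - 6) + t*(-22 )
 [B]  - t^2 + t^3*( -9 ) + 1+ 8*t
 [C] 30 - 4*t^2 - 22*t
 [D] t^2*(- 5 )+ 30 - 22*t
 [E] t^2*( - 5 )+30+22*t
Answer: D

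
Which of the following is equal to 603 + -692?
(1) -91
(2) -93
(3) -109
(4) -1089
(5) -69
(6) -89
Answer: 6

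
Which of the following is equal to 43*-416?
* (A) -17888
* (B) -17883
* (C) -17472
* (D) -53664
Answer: A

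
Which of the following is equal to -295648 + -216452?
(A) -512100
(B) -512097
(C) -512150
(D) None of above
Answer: A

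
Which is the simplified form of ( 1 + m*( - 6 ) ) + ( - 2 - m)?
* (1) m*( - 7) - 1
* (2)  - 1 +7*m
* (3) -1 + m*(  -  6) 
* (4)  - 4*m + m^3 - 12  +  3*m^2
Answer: 1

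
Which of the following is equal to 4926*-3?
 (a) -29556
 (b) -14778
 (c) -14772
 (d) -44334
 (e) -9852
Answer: b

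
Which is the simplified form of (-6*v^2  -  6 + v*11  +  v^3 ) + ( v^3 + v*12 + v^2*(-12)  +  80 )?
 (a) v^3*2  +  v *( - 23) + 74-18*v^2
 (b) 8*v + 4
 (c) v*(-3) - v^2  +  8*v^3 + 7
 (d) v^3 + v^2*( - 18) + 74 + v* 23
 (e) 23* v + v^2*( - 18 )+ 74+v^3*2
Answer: e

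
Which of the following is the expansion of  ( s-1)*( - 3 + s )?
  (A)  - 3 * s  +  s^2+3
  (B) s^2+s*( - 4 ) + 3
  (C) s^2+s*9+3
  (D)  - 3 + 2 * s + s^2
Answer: B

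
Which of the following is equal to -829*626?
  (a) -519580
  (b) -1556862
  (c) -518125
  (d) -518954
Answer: d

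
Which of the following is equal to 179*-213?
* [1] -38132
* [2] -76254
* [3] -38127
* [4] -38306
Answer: 3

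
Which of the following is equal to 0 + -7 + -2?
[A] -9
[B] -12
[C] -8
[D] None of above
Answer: A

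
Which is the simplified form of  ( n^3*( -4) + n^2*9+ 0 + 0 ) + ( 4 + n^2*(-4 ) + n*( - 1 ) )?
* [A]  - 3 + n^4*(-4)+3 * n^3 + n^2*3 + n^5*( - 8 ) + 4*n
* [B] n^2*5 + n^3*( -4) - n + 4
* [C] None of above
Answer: B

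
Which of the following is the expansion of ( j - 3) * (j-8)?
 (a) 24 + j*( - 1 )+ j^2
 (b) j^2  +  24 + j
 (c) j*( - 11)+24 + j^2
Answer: c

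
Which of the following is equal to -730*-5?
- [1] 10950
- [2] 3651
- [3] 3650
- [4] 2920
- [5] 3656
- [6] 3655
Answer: 3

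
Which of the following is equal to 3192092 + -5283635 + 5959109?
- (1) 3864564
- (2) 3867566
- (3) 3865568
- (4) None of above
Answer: 2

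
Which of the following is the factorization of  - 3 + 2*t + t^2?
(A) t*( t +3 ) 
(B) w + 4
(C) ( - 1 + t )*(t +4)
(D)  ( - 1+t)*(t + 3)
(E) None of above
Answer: D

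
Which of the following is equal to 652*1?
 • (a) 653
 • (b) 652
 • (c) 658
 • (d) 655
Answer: b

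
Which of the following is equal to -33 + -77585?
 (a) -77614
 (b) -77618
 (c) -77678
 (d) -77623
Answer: b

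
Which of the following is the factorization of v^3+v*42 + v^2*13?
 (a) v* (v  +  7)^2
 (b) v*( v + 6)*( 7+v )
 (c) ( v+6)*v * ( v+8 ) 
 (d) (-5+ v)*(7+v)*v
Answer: b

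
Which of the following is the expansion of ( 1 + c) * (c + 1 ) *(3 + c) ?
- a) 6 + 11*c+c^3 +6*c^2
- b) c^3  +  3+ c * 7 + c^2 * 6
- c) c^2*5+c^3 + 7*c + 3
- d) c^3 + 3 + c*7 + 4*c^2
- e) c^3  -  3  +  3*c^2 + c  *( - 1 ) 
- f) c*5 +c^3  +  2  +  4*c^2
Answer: c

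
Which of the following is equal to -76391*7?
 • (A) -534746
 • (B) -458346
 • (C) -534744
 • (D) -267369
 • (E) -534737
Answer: E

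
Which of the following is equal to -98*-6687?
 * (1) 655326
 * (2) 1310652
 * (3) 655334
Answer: 1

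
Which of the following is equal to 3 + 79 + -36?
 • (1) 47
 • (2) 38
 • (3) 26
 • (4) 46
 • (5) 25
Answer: 4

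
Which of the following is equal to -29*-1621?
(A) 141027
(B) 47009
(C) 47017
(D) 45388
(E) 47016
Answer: B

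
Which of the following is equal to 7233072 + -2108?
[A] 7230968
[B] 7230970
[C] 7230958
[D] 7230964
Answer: D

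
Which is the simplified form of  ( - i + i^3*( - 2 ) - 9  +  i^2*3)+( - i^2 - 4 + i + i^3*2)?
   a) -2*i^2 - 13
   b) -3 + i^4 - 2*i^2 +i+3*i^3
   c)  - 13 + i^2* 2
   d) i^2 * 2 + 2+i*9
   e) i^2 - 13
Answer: c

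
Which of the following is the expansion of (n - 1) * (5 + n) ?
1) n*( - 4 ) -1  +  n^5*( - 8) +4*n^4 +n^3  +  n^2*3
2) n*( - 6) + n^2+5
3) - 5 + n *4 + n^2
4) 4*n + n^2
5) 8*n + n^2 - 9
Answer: 3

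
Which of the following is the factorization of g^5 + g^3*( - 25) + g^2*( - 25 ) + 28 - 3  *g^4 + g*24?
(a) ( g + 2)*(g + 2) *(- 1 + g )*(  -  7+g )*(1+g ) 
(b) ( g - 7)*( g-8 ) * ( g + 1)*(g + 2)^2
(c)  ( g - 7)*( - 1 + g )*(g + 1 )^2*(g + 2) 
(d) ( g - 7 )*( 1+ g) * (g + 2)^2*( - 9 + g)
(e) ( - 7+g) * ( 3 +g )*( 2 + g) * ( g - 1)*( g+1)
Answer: a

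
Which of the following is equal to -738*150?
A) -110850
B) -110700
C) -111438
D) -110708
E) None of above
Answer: B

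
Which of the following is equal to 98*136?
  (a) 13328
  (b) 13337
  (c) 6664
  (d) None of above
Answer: a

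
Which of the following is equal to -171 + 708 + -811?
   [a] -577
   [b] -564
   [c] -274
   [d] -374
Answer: c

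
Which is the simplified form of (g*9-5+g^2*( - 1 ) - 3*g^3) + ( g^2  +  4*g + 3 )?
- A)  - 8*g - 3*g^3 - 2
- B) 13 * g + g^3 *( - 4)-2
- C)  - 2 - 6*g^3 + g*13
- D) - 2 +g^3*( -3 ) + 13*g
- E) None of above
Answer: D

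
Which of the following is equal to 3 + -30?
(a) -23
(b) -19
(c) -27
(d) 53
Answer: c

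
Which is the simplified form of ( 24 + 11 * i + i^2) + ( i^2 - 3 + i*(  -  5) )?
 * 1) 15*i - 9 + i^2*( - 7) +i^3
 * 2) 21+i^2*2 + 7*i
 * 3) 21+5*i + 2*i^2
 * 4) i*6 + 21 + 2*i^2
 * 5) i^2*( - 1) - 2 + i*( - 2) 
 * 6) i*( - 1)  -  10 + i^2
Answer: 4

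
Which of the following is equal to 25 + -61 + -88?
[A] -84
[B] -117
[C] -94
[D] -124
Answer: D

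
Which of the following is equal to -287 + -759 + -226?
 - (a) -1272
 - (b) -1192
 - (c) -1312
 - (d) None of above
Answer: a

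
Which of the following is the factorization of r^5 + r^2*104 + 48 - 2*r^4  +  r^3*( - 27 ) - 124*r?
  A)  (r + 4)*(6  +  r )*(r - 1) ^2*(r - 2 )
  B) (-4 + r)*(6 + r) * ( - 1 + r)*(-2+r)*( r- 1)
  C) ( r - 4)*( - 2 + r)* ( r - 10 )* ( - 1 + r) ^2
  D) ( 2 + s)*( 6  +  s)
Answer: B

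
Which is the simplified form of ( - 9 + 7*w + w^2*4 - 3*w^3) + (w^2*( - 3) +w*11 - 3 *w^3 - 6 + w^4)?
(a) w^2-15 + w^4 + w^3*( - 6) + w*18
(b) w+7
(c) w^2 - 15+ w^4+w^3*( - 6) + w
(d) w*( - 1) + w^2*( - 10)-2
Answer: a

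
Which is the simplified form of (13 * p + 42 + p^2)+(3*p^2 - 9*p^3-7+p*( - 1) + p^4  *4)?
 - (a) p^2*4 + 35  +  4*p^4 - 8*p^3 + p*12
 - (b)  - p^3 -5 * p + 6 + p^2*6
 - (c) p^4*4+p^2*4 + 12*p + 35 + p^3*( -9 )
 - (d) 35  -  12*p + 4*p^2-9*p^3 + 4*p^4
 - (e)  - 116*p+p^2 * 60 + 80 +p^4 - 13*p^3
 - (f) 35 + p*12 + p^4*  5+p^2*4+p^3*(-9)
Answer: c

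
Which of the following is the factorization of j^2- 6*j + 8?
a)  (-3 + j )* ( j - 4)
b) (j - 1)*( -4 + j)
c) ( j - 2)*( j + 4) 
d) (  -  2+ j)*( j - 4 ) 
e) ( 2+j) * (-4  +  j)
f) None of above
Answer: d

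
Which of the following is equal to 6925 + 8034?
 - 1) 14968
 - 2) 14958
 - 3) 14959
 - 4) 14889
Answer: 3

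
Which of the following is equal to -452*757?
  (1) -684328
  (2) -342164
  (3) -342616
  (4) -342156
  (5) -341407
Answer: 2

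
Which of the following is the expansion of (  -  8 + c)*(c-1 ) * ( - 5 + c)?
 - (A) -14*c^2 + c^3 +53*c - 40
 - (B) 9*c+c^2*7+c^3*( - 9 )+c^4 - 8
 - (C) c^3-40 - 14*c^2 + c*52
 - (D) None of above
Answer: A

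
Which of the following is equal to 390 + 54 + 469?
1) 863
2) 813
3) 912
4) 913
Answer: 4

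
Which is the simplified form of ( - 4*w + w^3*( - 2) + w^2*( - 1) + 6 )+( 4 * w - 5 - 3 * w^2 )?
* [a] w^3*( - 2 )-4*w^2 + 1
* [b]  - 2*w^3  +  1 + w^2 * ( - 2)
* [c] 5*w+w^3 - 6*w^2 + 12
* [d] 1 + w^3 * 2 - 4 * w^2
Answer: a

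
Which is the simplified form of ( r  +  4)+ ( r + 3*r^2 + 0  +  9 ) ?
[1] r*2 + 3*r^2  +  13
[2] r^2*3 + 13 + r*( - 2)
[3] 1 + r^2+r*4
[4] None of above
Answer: 1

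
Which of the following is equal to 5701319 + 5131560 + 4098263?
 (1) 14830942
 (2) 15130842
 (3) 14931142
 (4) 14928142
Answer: 3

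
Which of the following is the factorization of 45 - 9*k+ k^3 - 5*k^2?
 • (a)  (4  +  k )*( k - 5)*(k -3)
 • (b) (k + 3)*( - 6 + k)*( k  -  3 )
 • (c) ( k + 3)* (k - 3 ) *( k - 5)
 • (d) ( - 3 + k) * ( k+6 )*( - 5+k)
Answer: c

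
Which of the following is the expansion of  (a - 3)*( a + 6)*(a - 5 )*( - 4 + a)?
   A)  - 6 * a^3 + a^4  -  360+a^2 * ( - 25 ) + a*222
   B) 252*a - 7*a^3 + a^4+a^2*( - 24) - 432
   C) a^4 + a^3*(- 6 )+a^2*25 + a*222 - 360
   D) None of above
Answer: A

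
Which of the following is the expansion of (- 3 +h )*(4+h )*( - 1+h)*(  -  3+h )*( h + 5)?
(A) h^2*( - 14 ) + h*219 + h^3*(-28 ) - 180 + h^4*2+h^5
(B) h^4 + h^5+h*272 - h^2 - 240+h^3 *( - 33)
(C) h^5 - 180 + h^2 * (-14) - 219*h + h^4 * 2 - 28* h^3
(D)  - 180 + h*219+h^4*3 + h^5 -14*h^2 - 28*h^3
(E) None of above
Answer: A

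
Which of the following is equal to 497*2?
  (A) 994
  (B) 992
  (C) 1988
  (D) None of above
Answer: A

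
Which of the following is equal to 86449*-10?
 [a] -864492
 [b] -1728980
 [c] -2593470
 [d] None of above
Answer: d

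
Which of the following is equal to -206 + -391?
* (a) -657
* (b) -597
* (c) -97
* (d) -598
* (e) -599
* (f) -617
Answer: b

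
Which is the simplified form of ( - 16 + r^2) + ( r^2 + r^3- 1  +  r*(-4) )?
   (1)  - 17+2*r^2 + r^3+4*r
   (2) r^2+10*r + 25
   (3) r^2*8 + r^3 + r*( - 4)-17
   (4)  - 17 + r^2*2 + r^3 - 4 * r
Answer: 4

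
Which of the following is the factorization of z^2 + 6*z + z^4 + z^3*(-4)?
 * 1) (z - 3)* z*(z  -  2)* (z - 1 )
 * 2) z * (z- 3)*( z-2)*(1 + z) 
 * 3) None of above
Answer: 2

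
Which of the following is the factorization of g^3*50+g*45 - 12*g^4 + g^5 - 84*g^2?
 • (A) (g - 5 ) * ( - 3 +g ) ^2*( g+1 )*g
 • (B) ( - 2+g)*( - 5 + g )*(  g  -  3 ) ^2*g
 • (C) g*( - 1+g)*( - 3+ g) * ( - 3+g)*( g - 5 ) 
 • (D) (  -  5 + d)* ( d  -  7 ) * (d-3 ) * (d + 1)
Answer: C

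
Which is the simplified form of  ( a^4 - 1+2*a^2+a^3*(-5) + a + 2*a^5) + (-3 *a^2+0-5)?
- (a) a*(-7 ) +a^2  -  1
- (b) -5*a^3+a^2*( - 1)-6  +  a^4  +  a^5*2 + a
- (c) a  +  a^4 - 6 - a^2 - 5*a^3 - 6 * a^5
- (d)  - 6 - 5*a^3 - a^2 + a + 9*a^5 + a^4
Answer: b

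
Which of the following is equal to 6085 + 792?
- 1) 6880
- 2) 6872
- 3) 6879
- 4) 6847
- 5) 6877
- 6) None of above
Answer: 5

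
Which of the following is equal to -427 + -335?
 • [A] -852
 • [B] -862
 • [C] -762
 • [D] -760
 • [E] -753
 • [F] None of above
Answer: C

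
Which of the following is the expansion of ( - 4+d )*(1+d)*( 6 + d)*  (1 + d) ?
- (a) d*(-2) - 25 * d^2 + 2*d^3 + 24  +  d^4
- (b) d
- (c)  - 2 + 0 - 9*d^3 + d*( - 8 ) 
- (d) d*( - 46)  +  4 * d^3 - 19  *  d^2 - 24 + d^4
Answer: d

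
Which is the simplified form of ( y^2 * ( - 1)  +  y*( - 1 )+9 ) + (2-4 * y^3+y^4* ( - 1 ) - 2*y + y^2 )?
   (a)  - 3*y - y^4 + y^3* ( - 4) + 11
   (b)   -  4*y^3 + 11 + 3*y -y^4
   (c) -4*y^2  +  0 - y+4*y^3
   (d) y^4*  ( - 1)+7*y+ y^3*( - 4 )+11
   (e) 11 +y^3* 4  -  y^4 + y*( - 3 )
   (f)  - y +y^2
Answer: a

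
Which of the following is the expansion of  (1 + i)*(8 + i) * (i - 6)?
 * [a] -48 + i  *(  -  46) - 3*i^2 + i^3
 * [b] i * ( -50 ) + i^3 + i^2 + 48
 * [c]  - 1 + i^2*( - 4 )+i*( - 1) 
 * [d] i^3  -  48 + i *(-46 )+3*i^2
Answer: d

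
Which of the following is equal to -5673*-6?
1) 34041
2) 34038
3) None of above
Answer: 2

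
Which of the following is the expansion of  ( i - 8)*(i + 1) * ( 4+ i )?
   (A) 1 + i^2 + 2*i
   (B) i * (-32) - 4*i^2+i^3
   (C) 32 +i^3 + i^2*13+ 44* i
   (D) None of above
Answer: D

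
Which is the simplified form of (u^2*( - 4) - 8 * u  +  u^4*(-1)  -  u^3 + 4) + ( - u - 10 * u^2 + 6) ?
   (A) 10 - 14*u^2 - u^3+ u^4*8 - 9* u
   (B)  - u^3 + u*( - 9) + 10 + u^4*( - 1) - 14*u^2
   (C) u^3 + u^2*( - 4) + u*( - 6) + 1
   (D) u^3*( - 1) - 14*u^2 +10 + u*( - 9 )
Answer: B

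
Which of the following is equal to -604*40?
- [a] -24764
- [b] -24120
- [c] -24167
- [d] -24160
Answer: d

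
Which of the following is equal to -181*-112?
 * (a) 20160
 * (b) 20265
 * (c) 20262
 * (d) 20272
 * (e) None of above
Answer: d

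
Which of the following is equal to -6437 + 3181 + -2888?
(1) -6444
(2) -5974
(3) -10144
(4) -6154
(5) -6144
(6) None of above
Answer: 5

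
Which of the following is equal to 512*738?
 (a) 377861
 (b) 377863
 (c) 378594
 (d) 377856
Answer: d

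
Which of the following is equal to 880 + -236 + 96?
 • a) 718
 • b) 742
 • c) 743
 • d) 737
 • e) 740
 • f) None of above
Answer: e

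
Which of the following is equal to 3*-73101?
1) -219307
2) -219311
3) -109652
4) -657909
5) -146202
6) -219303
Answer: 6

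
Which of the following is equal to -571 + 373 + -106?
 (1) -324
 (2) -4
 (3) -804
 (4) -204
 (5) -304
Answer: 5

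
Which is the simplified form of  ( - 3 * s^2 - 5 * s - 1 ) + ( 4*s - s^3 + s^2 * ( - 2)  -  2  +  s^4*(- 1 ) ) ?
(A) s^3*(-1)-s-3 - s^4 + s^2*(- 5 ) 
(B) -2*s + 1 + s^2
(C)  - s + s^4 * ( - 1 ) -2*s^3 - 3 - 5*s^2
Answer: A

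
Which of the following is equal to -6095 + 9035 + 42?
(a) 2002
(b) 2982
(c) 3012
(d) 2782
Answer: b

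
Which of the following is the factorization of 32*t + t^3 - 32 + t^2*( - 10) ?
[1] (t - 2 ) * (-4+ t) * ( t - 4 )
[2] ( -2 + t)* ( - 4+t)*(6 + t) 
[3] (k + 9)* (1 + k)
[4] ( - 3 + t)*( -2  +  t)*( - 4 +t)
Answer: 1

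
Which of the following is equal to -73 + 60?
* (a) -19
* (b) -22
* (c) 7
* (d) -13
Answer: d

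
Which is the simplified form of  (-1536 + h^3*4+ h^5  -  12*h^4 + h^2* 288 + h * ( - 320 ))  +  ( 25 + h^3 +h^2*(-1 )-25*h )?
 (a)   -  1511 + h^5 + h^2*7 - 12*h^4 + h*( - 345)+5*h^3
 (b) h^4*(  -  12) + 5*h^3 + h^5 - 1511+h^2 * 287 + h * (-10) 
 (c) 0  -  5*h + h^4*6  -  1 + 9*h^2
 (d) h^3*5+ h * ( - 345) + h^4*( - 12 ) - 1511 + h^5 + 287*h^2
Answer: d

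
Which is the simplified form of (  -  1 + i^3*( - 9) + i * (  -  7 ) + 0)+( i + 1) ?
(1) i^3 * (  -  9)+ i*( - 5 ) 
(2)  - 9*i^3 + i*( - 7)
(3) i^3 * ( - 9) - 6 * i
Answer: 3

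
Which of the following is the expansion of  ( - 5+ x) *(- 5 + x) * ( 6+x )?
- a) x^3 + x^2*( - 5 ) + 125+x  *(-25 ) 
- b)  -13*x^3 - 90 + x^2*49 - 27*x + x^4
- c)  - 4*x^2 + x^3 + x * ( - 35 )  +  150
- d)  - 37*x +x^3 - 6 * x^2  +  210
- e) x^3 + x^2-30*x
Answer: c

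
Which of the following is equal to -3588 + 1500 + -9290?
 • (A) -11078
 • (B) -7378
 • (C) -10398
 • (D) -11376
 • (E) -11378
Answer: E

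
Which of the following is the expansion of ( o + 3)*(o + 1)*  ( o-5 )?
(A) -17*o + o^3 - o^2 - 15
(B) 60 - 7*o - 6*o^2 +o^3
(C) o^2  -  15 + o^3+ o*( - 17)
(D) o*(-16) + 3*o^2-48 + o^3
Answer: A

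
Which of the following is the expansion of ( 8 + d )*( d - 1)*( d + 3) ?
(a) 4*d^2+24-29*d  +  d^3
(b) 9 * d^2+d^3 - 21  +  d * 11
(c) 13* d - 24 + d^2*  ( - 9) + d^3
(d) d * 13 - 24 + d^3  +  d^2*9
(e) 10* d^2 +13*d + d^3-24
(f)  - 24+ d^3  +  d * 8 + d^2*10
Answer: e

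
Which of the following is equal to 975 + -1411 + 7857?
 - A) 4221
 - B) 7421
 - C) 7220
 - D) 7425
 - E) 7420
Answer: B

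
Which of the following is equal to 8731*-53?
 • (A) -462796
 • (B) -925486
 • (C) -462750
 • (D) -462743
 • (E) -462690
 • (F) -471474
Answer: D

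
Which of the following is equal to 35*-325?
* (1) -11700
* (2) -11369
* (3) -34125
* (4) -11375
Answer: 4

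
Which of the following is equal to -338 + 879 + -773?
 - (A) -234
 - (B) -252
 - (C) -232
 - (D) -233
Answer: C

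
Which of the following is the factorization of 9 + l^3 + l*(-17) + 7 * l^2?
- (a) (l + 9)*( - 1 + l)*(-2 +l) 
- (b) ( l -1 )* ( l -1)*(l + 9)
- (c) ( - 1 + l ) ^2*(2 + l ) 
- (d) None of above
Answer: b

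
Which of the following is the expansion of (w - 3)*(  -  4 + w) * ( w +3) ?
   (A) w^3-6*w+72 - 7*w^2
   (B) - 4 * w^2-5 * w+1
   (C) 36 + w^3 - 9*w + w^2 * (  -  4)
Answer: C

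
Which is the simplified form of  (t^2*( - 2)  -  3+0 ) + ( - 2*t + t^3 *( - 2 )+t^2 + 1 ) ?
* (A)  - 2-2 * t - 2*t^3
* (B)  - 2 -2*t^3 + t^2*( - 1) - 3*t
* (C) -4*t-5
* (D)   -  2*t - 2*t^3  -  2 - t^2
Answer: D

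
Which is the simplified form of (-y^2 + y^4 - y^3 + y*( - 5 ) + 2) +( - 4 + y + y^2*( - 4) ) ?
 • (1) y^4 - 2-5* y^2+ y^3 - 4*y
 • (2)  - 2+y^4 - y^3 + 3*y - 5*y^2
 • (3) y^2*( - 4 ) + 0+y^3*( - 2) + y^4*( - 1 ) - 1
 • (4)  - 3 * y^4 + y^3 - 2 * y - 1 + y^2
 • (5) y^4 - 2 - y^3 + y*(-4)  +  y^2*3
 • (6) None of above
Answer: 6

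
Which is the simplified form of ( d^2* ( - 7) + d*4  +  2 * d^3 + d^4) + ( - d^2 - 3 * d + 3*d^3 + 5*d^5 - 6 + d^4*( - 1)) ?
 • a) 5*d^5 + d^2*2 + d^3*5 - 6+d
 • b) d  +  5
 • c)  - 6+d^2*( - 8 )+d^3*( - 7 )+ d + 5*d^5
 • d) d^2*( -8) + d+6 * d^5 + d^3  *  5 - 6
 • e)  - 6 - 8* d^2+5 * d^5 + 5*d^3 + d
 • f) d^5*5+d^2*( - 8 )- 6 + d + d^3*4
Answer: e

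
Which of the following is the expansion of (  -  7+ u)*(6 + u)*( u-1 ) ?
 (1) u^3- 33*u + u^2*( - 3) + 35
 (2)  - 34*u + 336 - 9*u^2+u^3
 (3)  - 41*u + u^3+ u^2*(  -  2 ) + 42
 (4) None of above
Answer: 3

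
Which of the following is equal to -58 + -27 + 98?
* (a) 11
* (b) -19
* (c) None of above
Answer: c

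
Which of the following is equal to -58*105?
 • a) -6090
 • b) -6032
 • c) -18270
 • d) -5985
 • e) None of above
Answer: a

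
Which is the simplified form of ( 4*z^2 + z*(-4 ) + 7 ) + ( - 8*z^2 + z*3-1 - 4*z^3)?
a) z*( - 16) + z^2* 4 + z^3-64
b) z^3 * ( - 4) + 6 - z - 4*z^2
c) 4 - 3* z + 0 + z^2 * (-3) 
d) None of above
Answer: b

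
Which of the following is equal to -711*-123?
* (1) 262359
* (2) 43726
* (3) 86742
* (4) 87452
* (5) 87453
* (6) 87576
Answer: 5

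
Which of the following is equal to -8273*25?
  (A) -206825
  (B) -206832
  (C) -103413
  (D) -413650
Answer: A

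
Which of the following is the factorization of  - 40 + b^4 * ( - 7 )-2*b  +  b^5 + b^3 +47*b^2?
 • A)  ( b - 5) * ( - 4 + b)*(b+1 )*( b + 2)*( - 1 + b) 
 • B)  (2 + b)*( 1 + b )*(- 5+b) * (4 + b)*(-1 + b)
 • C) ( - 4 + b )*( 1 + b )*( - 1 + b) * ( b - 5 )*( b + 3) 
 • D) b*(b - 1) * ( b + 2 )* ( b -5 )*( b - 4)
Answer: A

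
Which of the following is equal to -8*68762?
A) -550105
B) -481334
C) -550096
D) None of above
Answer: C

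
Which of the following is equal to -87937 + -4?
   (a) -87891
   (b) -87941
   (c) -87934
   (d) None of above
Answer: b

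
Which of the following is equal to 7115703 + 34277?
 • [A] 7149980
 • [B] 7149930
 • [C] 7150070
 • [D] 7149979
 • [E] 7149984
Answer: A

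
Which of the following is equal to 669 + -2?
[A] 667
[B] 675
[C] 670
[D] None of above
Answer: A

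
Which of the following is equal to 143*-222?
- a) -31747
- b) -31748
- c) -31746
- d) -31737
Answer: c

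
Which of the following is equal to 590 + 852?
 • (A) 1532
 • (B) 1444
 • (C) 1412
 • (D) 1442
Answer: D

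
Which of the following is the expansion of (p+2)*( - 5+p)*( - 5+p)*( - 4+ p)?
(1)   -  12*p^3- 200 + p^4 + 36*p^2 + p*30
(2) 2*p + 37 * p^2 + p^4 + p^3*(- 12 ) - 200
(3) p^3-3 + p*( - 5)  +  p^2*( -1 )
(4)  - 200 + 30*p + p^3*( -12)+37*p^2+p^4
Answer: 4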